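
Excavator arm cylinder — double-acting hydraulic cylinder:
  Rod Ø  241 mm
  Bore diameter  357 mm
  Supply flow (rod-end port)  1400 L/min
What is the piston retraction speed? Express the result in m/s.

Rod-side annular area A_ann = π/4 × (357² − 241²) = 54480 mm^2
Flow into the rod-end port fills the annular volume.
v = Q / A

v ≈ 0.428 m/s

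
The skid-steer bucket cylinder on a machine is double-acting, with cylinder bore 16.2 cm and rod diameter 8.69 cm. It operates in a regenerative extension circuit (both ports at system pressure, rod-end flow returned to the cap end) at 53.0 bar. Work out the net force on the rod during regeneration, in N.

With equal pressure on both faces, forces on the annular region cancel; the net push is pressure × rod cross-section.
Rod cross-section A_rod = π/4 × (8.69 cm)² = 59.31 cm^2
F = P × A_rod

F ≈ 31400 N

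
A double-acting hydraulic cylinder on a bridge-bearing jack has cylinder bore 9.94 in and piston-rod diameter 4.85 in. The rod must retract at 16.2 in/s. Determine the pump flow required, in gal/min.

Rod-side annular area A_ann = π/4 × (9.94² − 4.85²) = 59.13 in^2
Q = A × v

Q ≈ 249 gal/min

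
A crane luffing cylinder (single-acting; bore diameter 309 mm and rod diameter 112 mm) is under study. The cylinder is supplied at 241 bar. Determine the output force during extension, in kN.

F ≈ 1810 kN

Cap-side area A_cap = π/4 × (309 mm)² = 74990 mm^2
F = P × A_cap = 241 bar × A_cap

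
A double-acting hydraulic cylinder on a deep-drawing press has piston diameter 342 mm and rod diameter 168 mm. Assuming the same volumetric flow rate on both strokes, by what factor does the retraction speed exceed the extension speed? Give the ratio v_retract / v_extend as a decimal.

Cap-side area A_cap = π/4 × (342 mm)² = 91860 mm^2
Rod-side annular area A_ann = π/4 × (342² − 168²) = 69700 mm^2
For equal Q, v ∝ 1/A, so v_ret/v_ext = A_cap/A_ann.

v_ret/v_ext ≈ 1.32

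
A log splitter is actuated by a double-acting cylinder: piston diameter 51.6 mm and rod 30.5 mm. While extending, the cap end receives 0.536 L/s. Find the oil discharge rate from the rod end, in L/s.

Q_out ≈ 0.349 L/s

Cap-side area A_cap = π/4 × (51.6 mm)² = 2091 mm^2
Rod-side annular area A_ann = π/4 × (51.6² − 30.5²) = 1361 mm^2
Piston speed v = Q_in/A_cap; rod-end outflow Q_out = v × A_ann = Q_in × A_ann/A_cap.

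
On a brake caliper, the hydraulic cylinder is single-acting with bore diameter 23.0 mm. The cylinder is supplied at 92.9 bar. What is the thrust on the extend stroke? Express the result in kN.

F ≈ 3.86 kN

Cap-side area A_cap = π/4 × (23.0 mm)² = 415.5 mm^2
F = P × A_cap = 92.9 bar × A_cap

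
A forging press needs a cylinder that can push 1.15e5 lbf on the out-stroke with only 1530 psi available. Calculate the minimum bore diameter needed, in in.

Extension force acts on the full piston face: F = P × (π/4)D².
D = √(4F / (πP)) = √(4 × 1.15e5 lbf / (π × 1530 psi))

D ≈ 9.78 in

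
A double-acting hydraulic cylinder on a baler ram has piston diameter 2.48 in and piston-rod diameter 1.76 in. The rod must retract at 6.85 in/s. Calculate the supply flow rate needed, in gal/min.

Rod-side annular area A_ann = π/4 × (2.48² − 1.76²) = 2.398 in^2
Q = A × v

Q ≈ 4.27 gal/min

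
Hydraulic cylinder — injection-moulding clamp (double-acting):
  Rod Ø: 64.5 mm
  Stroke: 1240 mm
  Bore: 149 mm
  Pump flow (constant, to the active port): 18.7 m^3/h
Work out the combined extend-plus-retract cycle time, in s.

t ≈ 7.54 s

Cap-side area A_cap = π/4 × (149 mm)² = 17440 mm^2
Rod-side annular area A_ann = π/4 × (149² − 64.5²) = 14170 mm^2
t_ext = A_cap·L/Q = 4.162 s
t_ret = A_ann·L/Q = 3.382 s
t_cycle = t_ext + t_ret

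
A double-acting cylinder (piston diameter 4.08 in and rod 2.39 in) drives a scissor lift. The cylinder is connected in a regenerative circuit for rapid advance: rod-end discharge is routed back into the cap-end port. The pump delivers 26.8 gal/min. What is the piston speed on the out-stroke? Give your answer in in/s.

v ≈ 23.0 in/s

In regeneration the rod-end outflow joins the pump flow into the cap end, so the net volume the pump must supply per unit advance equals the rod cross-section area.
Rod cross-section A_rod = π/4 × (2.39 in)² = 4.486 in^2
v = Q_pump / A_rod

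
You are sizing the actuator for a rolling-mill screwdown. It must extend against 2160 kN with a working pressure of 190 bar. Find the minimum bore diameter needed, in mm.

D ≈ 380 mm

Extension force acts on the full piston face: F = P × (π/4)D².
D = √(4F / (πP)) = √(4 × 2160 kN / (π × 190 bar))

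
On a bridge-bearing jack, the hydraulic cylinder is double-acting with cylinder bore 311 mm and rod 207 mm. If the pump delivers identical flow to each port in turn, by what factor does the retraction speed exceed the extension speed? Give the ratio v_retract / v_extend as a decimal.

Cap-side area A_cap = π/4 × (311 mm)² = 75960 mm^2
Rod-side annular area A_ann = π/4 × (311² − 207²) = 42310 mm^2
For equal Q, v ∝ 1/A, so v_ret/v_ext = A_cap/A_ann.

v_ret/v_ext ≈ 1.80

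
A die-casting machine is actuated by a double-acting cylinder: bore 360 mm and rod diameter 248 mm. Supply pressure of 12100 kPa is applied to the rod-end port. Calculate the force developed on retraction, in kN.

Rod-side annular area A_ann = π/4 × (360² − 248²) = 53480 mm^2
On retraction the pressure acts on the annular area (bore minus rod).
F = P × A_ann

F ≈ 647 kN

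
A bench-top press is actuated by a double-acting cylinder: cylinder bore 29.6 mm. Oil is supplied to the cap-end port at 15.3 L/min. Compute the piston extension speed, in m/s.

v ≈ 0.371 m/s

Cap-side area A_cap = π/4 × (29.6 mm)² = 688.1 mm^2
v = Q / A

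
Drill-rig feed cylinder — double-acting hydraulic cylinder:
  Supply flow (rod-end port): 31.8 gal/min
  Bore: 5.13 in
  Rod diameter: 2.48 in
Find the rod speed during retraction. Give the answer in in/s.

v ≈ 7.73 in/s

Rod-side annular area A_ann = π/4 × (5.13² − 2.48²) = 15.84 in^2
Flow into the rod-end port fills the annular volume.
v = Q / A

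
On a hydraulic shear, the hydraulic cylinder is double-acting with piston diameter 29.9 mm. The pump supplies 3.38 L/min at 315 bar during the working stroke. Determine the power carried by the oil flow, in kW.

Hydraulic power = P × Q

W ≈ 1.77 kW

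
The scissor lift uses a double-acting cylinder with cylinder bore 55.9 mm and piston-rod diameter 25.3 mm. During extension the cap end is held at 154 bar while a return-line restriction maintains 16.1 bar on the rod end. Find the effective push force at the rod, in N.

F ≈ 34700 N

Cap-side area A_cap = π/4 × (55.9 mm)² = 2454 mm^2
Rod-side annular area A_ann = π/4 × (55.9² − 25.3²) = 1951 mm^2
Net thrust = P_cap·A_cap − P_rod·A_ann = 37790 N − 3142 N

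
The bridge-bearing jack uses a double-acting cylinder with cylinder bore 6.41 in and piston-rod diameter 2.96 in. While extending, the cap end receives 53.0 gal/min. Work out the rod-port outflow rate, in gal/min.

Q_out ≈ 41.7 gal/min

Cap-side area A_cap = π/4 × (6.41 in)² = 32.27 in^2
Rod-side annular area A_ann = π/4 × (6.41² − 2.96²) = 25.39 in^2
Piston speed v = Q_in/A_cap; rod-end outflow Q_out = v × A_ann = Q_in × A_ann/A_cap.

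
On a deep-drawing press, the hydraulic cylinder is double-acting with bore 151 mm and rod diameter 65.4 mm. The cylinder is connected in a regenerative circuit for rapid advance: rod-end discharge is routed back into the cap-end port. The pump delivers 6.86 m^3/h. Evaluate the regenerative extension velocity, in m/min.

In regeneration the rod-end outflow joins the pump flow into the cap end, so the net volume the pump must supply per unit advance equals the rod cross-section area.
Rod cross-section A_rod = π/4 × (65.4 mm)² = 3359 mm^2
v = Q_pump / A_rod

v ≈ 34.0 m/min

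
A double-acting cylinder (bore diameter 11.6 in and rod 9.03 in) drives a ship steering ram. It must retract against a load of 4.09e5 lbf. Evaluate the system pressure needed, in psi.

P ≈ 9820 psi

Rod-side annular area A_ann = π/4 × (11.6² − 9.03²) = 41.64 in^2
Retraction: pressure acts on the annular area.
P = F / A = 4.09e5 lbf / A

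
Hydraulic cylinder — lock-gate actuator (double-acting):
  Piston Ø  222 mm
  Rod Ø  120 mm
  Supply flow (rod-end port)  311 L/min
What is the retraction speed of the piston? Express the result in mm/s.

v ≈ 189 mm/s

Rod-side annular area A_ann = π/4 × (222² − 120²) = 27400 mm^2
Flow into the rod-end port fills the annular volume.
v = Q / A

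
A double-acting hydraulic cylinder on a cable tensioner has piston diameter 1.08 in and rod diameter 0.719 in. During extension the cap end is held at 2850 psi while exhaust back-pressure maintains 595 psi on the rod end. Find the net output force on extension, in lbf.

F ≈ 2310 lbf

Cap-side area A_cap = π/4 × (1.08 in)² = 0.9161 in^2
Rod-side annular area A_ann = π/4 × (1.08² − 0.719²) = 0.5101 in^2
Net thrust = P_cap·A_cap − P_rod·A_ann = 2611 lbf − 303.5 lbf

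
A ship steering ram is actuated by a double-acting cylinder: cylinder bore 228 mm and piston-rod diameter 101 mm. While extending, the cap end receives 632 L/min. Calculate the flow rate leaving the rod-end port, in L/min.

Q_out ≈ 508 L/min

Cap-side area A_cap = π/4 × (228 mm)² = 40830 mm^2
Rod-side annular area A_ann = π/4 × (228² − 101²) = 32820 mm^2
Piston speed v = Q_in/A_cap; rod-end outflow Q_out = v × A_ann = Q_in × A_ann/A_cap.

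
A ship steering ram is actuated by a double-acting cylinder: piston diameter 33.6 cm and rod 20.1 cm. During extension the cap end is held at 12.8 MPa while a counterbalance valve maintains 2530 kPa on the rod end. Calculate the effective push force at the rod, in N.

F ≈ 9.91e5 N

Cap-side area A_cap = π/4 × (33.6 cm)² = 886.7 cm^2
Rod-side annular area A_ann = π/4 × (33.6² − 20.1²) = 569.4 cm^2
Net thrust = P_cap·A_cap − P_rod·A_ann = 1.135e6 N − 1.441e5 N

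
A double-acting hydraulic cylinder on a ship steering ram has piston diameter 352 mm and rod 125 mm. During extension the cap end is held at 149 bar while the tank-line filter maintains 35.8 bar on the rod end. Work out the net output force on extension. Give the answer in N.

F ≈ 1.15e6 N

Cap-side area A_cap = π/4 × (352 mm)² = 97310 mm^2
Rod-side annular area A_ann = π/4 × (352² − 125²) = 85040 mm^2
Net thrust = P_cap·A_cap − P_rod·A_ann = 1.450e6 N − 3.045e5 N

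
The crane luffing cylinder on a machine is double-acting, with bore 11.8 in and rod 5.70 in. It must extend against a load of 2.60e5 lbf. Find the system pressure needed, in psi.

Cap-side area A_cap = π/4 × (11.8 in)² = 109.4 in^2
P = F / A = 2.60e5 lbf / A

P ≈ 2380 psi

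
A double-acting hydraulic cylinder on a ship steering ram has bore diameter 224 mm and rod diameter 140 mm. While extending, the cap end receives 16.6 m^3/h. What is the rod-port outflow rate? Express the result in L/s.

Q_out ≈ 2.81 L/s

Cap-side area A_cap = π/4 × (224 mm)² = 39410 mm^2
Rod-side annular area A_ann = π/4 × (224² − 140²) = 24010 mm^2
Piston speed v = Q_in/A_cap; rod-end outflow Q_out = v × A_ann = Q_in × A_ann/A_cap.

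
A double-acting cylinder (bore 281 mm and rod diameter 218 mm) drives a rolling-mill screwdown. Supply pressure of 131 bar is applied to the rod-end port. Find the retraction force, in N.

Rod-side annular area A_ann = π/4 × (281² − 218²) = 24690 mm^2
On retraction the pressure acts on the annular area (bore minus rod).
F = P × A_ann

F ≈ 3.23e5 N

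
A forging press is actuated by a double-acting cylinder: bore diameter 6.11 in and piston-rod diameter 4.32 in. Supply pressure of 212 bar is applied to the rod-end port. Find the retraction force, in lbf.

Rod-side annular area A_ann = π/4 × (6.11² − 4.32²) = 14.66 in^2
On retraction the pressure acts on the annular area (bore minus rod).
F = P × A_ann

F ≈ 45100 lbf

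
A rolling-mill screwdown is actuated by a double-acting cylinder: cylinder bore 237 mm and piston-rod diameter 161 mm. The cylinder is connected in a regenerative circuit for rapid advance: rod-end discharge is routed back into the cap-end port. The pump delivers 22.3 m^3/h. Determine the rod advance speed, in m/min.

In regeneration the rod-end outflow joins the pump flow into the cap end, so the net volume the pump must supply per unit advance equals the rod cross-section area.
Rod cross-section A_rod = π/4 × (161 mm)² = 20360 mm^2
v = Q_pump / A_rod

v ≈ 18.3 m/min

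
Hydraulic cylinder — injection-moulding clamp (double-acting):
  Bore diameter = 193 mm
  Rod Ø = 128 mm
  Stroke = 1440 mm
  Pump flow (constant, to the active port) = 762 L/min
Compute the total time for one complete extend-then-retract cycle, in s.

t ≈ 5.18 s

Cap-side area A_cap = π/4 × (193 mm)² = 29260 mm^2
Rod-side annular area A_ann = π/4 × (193² − 128²) = 16390 mm^2
t_ext = A_cap·L/Q = 3.317 s
t_ret = A_ann·L/Q = 1.858 s
t_cycle = t_ext + t_ret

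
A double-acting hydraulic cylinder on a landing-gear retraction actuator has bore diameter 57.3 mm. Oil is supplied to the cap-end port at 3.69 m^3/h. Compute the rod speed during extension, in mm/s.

Cap-side area A_cap = π/4 × (57.3 mm)² = 2579 mm^2
v = Q / A

v ≈ 397 mm/s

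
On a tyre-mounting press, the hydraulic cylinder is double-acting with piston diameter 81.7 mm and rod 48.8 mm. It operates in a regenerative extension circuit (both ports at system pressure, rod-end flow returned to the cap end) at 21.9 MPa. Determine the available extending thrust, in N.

With equal pressure on both faces, forces on the annular region cancel; the net push is pressure × rod cross-section.
Rod cross-section A_rod = π/4 × (48.8 mm)² = 1870 mm^2
F = P × A_rod

F ≈ 41000 N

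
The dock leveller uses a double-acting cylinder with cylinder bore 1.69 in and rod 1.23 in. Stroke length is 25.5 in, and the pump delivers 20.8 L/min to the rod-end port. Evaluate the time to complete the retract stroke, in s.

Rod-side annular area A_ann = π/4 × (1.69² − 1.23²) = 1.055 in^2
Swept volume V = A × L; t = V / Q = A·L / Q

t ≈ 1.27 s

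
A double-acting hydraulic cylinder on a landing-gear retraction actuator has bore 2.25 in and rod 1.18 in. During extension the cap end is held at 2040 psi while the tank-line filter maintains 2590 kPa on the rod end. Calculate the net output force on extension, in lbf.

Cap-side area A_cap = π/4 × (2.25 in)² = 3.976 in^2
Rod-side annular area A_ann = π/4 × (2.25² − 1.18²) = 2.882 in^2
Net thrust = P_cap·A_cap − P_rod·A_ann = 8111 lbf − 1083 lbf

F ≈ 7030 lbf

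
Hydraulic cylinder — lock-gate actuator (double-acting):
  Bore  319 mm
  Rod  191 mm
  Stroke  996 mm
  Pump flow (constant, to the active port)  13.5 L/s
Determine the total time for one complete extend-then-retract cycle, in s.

Cap-side area A_cap = π/4 × (319 mm)² = 79920 mm^2
Rod-side annular area A_ann = π/4 × (319² − 191²) = 51270 mm^2
t_ext = A_cap·L/Q = 5.897 s
t_ret = A_ann·L/Q = 3.783 s
t_cycle = t_ext + t_ret

t ≈ 9.68 s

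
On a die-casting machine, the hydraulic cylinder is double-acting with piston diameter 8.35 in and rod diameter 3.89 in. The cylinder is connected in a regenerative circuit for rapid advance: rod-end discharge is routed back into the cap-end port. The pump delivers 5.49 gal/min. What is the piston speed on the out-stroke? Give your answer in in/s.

In regeneration the rod-end outflow joins the pump flow into the cap end, so the net volume the pump must supply per unit advance equals the rod cross-section area.
Rod cross-section A_rod = π/4 × (3.89 in)² = 11.88 in^2
v = Q_pump / A_rod

v ≈ 1.78 in/s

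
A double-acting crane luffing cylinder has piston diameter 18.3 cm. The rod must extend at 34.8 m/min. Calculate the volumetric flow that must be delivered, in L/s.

Cap-side area A_cap = π/4 × (18.3 cm)² = 263.0 cm^2
Q = A × v

Q ≈ 15.3 L/s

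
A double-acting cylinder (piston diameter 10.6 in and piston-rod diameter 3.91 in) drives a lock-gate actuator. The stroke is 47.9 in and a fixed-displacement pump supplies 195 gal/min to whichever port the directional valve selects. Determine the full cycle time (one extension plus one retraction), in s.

t ≈ 10.5 s

Cap-side area A_cap = π/4 × (10.6 in)² = 88.25 in^2
Rod-side annular area A_ann = π/4 × (10.6² − 3.91²) = 76.24 in^2
t_ext = A_cap·L/Q = 5.630 s
t_ret = A_ann·L/Q = 4.864 s
t_cycle = t_ext + t_ret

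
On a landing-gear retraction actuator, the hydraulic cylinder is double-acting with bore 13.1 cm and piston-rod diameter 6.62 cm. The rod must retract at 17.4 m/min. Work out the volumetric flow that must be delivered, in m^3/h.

Rod-side annular area A_ann = π/4 × (13.1² − 6.62²) = 100.4 cm^2
Q = A × v

Q ≈ 10.5 m^3/h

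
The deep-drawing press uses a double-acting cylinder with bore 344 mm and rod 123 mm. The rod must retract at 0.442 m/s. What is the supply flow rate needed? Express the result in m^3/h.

Rod-side annular area A_ann = π/4 × (344² − 123²) = 81060 mm^2
Q = A × v

Q ≈ 129 m^3/h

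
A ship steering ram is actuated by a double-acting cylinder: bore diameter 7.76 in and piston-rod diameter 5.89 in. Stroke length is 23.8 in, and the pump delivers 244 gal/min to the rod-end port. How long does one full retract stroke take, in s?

t ≈ 0.508 s

Rod-side annular area A_ann = π/4 × (7.76² − 5.89²) = 20.05 in^2
Swept volume V = A × L; t = V / Q = A·L / Q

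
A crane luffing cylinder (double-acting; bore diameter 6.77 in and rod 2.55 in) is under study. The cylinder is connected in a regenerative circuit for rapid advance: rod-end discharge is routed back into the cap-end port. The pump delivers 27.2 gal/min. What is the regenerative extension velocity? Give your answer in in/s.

In regeneration the rod-end outflow joins the pump flow into the cap end, so the net volume the pump must supply per unit advance equals the rod cross-section area.
Rod cross-section A_rod = π/4 × (2.55 in)² = 5.107 in^2
v = Q_pump / A_rod

v ≈ 20.5 in/s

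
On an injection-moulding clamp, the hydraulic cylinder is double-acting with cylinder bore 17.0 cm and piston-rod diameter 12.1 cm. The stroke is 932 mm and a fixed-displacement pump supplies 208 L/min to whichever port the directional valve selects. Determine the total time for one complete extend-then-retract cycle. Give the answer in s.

t ≈ 9.11 s

Cap-side area A_cap = π/4 × (17.0 cm)² = 227.0 cm^2
Rod-side annular area A_ann = π/4 × (17.0² − 12.1²) = 112.0 cm^2
t_ext = A_cap·L/Q = 6.102 s
t_ret = A_ann·L/Q = 3.011 s
t_cycle = t_ext + t_ret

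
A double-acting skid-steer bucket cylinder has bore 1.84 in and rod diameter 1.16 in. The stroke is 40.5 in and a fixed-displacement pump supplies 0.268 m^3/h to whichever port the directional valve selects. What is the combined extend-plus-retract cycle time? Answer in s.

Cap-side area A_cap = π/4 × (1.84 in)² = 2.659 in^2
Rod-side annular area A_ann = π/4 × (1.84² − 1.16²) = 1.602 in^2
t_ext = A_cap·L/Q = 23.71 s
t_ret = A_ann·L/Q = 14.28 s
t_cycle = t_ext + t_ret

t ≈ 38.0 s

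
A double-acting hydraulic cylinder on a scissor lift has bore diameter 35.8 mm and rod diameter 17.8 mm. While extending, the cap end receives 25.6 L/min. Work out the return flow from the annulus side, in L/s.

Cap-side area A_cap = π/4 × (35.8 mm)² = 1007 mm^2
Rod-side annular area A_ann = π/4 × (35.8² − 17.8²) = 757.8 mm^2
Piston speed v = Q_in/A_cap; rod-end outflow Q_out = v × A_ann = Q_in × A_ann/A_cap.

Q_out ≈ 0.321 L/s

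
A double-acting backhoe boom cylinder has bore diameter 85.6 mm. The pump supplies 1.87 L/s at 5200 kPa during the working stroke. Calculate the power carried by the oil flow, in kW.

W ≈ 9.72 kW

Hydraulic power = P × Q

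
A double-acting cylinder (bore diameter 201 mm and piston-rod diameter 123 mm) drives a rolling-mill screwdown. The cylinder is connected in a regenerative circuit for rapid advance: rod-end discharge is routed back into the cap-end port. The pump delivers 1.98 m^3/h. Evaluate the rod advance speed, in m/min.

In regeneration the rod-end outflow joins the pump flow into the cap end, so the net volume the pump must supply per unit advance equals the rod cross-section area.
Rod cross-section A_rod = π/4 × (123 mm)² = 11880 mm^2
v = Q_pump / A_rod

v ≈ 2.78 m/min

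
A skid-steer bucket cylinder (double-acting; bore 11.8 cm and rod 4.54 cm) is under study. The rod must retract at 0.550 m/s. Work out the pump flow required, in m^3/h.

Q ≈ 18.4 m^3/h

Rod-side annular area A_ann = π/4 × (11.8² − 4.54²) = 93.17 cm^2
Q = A × v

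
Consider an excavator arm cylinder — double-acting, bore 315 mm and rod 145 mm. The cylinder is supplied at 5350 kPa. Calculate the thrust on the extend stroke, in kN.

F ≈ 417 kN

Cap-side area A_cap = π/4 × (315 mm)² = 77930 mm^2
F = P × A_cap = 5350 kPa × A_cap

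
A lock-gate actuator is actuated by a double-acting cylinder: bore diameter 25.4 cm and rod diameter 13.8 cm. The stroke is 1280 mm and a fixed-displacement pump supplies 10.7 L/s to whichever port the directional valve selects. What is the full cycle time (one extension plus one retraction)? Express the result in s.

Cap-side area A_cap = π/4 × (25.4 cm)² = 506.7 cm^2
Rod-side annular area A_ann = π/4 × (25.4² − 13.8²) = 357.1 cm^2
t_ext = A_cap·L/Q = 6.062 s
t_ret = A_ann·L/Q = 4.272 s
t_cycle = t_ext + t_ret

t ≈ 10.3 s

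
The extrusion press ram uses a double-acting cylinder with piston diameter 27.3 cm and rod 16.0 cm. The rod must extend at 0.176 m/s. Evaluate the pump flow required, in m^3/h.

Cap-side area A_cap = π/4 × (27.3 cm)² = 585.3 cm^2
Q = A × v

Q ≈ 37.1 m^3/h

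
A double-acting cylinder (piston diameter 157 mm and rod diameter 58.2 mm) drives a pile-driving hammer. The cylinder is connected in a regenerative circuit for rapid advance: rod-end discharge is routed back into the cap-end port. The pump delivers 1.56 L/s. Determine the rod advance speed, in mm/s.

In regeneration the rod-end outflow joins the pump flow into the cap end, so the net volume the pump must supply per unit advance equals the rod cross-section area.
Rod cross-section A_rod = π/4 × (58.2 mm)² = 2660 mm^2
v = Q_pump / A_rod

v ≈ 586 mm/s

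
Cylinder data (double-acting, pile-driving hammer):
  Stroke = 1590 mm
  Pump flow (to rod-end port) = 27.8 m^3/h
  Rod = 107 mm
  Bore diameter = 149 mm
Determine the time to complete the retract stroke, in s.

Rod-side annular area A_ann = π/4 × (149² − 107²) = 8445 mm^2
Swept volume V = A × L; t = V / Q = A·L / Q

t ≈ 1.74 s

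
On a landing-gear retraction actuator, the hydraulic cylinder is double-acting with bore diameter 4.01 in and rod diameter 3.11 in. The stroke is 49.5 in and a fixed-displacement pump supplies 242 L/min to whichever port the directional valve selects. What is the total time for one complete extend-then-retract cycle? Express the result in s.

t ≈ 3.55 s

Cap-side area A_cap = π/4 × (4.01 in)² = 12.63 in^2
Rod-side annular area A_ann = π/4 × (4.01² − 3.11²) = 5.033 in^2
t_ext = A_cap·L/Q = 2.540 s
t_ret = A_ann·L/Q = 1.012 s
t_cycle = t_ext + t_ret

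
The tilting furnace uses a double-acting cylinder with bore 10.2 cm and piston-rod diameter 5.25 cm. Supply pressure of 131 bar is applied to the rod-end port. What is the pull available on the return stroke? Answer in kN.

Rod-side annular area A_ann = π/4 × (10.2² − 5.25²) = 60.07 cm^2
On retraction the pressure acts on the annular area (bore minus rod).
F = P × A_ann

F ≈ 78.7 kN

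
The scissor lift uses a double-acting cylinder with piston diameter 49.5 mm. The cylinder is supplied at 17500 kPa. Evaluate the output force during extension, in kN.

Cap-side area A_cap = π/4 × (49.5 mm)² = 1924 mm^2
F = P × A_cap = 17500 kPa × A_cap

F ≈ 33.7 kN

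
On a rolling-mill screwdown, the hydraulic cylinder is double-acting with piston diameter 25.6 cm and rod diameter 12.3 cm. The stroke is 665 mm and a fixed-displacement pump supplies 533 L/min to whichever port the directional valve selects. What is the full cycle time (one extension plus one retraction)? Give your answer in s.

Cap-side area A_cap = π/4 × (25.6 cm)² = 514.7 cm^2
Rod-side annular area A_ann = π/4 × (25.6² − 12.3²) = 395.9 cm^2
t_ext = A_cap·L/Q = 3.853 s
t_ret = A_ann·L/Q = 2.964 s
t_cycle = t_ext + t_ret

t ≈ 6.82 s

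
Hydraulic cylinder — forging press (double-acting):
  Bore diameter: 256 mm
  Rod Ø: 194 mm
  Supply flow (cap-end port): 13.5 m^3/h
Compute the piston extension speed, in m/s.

v ≈ 0.0729 m/s

Cap-side area A_cap = π/4 × (256 mm)² = 51470 mm^2
v = Q / A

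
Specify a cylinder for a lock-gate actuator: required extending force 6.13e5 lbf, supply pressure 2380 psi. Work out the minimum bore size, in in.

Extension force acts on the full piston face: F = P × (π/4)D².
D = √(4F / (πP)) = √(4 × 6.13e5 lbf / (π × 2380 psi))

D ≈ 18.1 in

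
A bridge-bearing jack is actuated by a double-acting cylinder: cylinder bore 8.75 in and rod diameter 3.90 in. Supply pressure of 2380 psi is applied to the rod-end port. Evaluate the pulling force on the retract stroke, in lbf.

Rod-side annular area A_ann = π/4 × (8.75² − 3.90²) = 48.19 in^2
On retraction the pressure acts on the annular area (bore minus rod).
F = P × A_ann

F ≈ 1.15e5 lbf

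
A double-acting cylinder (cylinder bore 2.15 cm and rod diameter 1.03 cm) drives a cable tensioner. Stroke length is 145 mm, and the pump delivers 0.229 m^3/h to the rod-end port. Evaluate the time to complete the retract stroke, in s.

Rod-side annular area A_ann = π/4 × (2.15² − 1.03²) = 2.797 cm^2
Swept volume V = A × L; t = V / Q = A·L / Q

t ≈ 0.638 s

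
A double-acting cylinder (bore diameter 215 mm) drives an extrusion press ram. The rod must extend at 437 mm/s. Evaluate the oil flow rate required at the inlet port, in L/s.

Cap-side area A_cap = π/4 × (215 mm)² = 36310 mm^2
Q = A × v

Q ≈ 15.9 L/s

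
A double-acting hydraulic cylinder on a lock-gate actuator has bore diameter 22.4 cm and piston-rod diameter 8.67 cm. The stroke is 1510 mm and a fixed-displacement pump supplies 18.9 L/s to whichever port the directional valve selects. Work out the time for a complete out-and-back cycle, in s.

Cap-side area A_cap = π/4 × (22.4 cm)² = 394.1 cm^2
Rod-side annular area A_ann = π/4 × (22.4² − 8.67²) = 335.0 cm^2
t_ext = A_cap·L/Q = 3.148 s
t_ret = A_ann·L/Q = 2.677 s
t_cycle = t_ext + t_ret

t ≈ 5.83 s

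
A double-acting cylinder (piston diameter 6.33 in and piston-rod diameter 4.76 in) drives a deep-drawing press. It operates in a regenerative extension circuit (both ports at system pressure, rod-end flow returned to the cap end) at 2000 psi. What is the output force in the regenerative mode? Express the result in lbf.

With equal pressure on both faces, forces on the annular region cancel; the net push is pressure × rod cross-section.
Rod cross-section A_rod = π/4 × (4.76 in)² = 17.80 in^2
F = P × A_rod

F ≈ 35600 lbf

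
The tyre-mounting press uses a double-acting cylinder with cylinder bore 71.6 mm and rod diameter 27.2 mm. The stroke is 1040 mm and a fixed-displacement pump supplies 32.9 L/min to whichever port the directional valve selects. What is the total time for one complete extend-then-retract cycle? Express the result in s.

t ≈ 14.2 s

Cap-side area A_cap = π/4 × (71.6 mm)² = 4026 mm^2
Rod-side annular area A_ann = π/4 × (71.6² − 27.2²) = 3445 mm^2
t_ext = A_cap·L/Q = 7.637 s
t_ret = A_ann·L/Q = 6.535 s
t_cycle = t_ext + t_ret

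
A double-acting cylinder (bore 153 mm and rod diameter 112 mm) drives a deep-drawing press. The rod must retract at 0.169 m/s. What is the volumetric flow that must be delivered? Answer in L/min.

Q ≈ 86.5 L/min

Rod-side annular area A_ann = π/4 × (153² − 112²) = 8533 mm^2
Q = A × v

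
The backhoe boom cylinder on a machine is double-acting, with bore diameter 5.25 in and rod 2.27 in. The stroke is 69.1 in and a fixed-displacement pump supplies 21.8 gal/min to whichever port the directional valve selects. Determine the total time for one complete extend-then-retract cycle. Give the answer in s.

Cap-side area A_cap = π/4 × (5.25 in)² = 21.65 in^2
Rod-side annular area A_ann = π/4 × (5.25² − 2.27²) = 17.60 in^2
t_ext = A_cap·L/Q = 17.82 s
t_ret = A_ann·L/Q = 14.49 s
t_cycle = t_ext + t_ret

t ≈ 32.3 s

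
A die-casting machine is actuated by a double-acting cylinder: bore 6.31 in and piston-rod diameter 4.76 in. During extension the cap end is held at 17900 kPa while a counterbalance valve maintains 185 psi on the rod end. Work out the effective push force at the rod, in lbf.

Cap-side area A_cap = π/4 × (6.31 in)² = 31.27 in^2
Rod-side annular area A_ann = π/4 × (6.31² − 4.76²) = 13.48 in^2
Net thrust = P_cap·A_cap − P_rod·A_ann = 81190 lbf − 2493 lbf

F ≈ 78700 lbf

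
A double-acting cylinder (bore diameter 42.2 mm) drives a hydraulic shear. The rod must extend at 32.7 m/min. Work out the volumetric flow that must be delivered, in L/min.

Q ≈ 45.7 L/min

Cap-side area A_cap = π/4 × (42.2 mm)² = 1399 mm^2
Q = A × v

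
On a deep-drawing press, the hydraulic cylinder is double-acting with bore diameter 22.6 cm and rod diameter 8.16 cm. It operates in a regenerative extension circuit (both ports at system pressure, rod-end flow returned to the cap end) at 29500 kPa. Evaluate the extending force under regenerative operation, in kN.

With equal pressure on both faces, forces on the annular region cancel; the net push is pressure × rod cross-section.
Rod cross-section A_rod = π/4 × (8.16 cm)² = 52.30 cm^2
F = P × A_rod

F ≈ 154 kN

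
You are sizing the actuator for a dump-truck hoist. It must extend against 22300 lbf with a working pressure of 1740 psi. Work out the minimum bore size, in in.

Extension force acts on the full piston face: F = P × (π/4)D².
D = √(4F / (πP)) = √(4 × 22300 lbf / (π × 1740 psi))

D ≈ 4.04 in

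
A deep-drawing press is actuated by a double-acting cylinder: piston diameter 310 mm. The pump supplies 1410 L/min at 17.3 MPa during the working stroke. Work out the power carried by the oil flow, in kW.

Hydraulic power = P × Q

W ≈ 407 kW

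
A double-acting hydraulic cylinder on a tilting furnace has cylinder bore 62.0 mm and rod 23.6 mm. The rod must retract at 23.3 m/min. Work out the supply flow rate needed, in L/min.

Q ≈ 60.2 L/min

Rod-side annular area A_ann = π/4 × (62.0² − 23.6²) = 2582 mm^2
Q = A × v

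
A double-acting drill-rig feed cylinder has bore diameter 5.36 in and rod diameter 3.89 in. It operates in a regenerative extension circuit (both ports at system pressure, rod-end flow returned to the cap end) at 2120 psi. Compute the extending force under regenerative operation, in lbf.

F ≈ 25200 lbf

With equal pressure on both faces, forces on the annular region cancel; the net push is pressure × rod cross-section.
Rod cross-section A_rod = π/4 × (3.89 in)² = 11.88 in^2
F = P × A_rod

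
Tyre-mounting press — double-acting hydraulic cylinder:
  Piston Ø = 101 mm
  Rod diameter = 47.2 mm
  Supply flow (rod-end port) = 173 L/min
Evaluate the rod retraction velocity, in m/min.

Rod-side annular area A_ann = π/4 × (101² − 47.2²) = 6262 mm^2
Flow into the rod-end port fills the annular volume.
v = Q / A

v ≈ 27.6 m/min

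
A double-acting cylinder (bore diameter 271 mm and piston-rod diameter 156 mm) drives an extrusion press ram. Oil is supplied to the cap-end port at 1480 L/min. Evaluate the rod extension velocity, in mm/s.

v ≈ 428 mm/s

Cap-side area A_cap = π/4 × (271 mm)² = 57680 mm^2
v = Q / A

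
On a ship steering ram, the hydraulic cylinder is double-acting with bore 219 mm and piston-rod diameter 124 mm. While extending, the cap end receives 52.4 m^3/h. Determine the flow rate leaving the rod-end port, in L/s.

Cap-side area A_cap = π/4 × (219 mm)² = 37670 mm^2
Rod-side annular area A_ann = π/4 × (219² − 124²) = 25590 mm^2
Piston speed v = Q_in/A_cap; rod-end outflow Q_out = v × A_ann = Q_in × A_ann/A_cap.

Q_out ≈ 9.89 L/s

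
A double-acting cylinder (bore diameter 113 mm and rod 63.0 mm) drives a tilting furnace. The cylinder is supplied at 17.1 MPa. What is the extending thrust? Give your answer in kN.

Cap-side area A_cap = π/4 × (113 mm)² = 10030 mm^2
F = P × A_cap = 17.1 MPa × A_cap

F ≈ 171 kN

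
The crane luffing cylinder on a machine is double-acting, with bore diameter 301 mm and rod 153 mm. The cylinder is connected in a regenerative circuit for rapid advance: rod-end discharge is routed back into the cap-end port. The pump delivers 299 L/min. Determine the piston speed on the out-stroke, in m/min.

In regeneration the rod-end outflow joins the pump flow into the cap end, so the net volume the pump must supply per unit advance equals the rod cross-section area.
Rod cross-section A_rod = π/4 × (153 mm)² = 18390 mm^2
v = Q_pump / A_rod

v ≈ 16.3 m/min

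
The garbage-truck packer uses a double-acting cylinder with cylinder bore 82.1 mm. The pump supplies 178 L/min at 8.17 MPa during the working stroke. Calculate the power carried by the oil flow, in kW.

Hydraulic power = P × Q

W ≈ 24.2 kW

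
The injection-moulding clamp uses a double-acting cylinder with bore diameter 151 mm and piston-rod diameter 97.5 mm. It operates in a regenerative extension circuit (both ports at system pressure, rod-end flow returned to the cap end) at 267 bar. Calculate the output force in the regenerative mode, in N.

With equal pressure on both faces, forces on the annular region cancel; the net push is pressure × rod cross-section.
Rod cross-section A_rod = π/4 × (97.5 mm)² = 7466 mm^2
F = P × A_rod

F ≈ 1.99e5 N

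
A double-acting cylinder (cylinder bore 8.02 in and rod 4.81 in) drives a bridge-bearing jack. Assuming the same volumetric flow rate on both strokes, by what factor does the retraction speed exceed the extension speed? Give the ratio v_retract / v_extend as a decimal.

v_ret/v_ext ≈ 1.56

Cap-side area A_cap = π/4 × (8.02 in)² = 50.52 in^2
Rod-side annular area A_ann = π/4 × (8.02² − 4.81²) = 32.35 in^2
For equal Q, v ∝ 1/A, so v_ret/v_ext = A_cap/A_ann.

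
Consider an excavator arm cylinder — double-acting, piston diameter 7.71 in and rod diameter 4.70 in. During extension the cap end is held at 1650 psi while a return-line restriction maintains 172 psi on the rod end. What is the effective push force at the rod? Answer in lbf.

F ≈ 72000 lbf

Cap-side area A_cap = π/4 × (7.71 in)² = 46.69 in^2
Rod-side annular area A_ann = π/4 × (7.71² − 4.70²) = 29.34 in^2
Net thrust = P_cap·A_cap − P_rod·A_ann = 77030 lbf − 5046 lbf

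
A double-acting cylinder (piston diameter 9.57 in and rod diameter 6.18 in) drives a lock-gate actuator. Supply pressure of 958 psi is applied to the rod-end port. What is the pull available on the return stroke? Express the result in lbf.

Rod-side annular area A_ann = π/4 × (9.57² − 6.18²) = 41.93 in^2
On retraction the pressure acts on the annular area (bore minus rod).
F = P × A_ann

F ≈ 40200 lbf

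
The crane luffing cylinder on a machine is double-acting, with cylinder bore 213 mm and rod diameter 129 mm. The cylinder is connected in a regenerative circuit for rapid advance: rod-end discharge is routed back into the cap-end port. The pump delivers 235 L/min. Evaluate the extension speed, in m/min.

v ≈ 18.0 m/min

In regeneration the rod-end outflow joins the pump flow into the cap end, so the net volume the pump must supply per unit advance equals the rod cross-section area.
Rod cross-section A_rod = π/4 × (129 mm)² = 13070 mm^2
v = Q_pump / A_rod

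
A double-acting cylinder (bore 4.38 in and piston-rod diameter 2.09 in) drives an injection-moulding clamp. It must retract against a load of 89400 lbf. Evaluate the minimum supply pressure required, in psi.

Rod-side annular area A_ann = π/4 × (4.38² − 2.09²) = 11.64 in^2
Retraction: pressure acts on the annular area.
P = F / A = 89400 lbf / A

P ≈ 7680 psi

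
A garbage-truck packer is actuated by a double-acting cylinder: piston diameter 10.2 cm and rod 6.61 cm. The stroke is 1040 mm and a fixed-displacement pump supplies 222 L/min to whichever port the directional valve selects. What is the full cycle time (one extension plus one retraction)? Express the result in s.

t ≈ 3.63 s

Cap-side area A_cap = π/4 × (10.2 cm)² = 81.71 cm^2
Rod-side annular area A_ann = π/4 × (10.2² − 6.61²) = 47.40 cm^2
t_ext = A_cap·L/Q = 2.297 s
t_ret = A_ann·L/Q = 1.332 s
t_cycle = t_ext + t_ret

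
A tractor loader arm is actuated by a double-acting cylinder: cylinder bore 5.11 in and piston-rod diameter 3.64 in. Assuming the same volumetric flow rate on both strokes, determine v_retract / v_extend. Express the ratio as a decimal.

Cap-side area A_cap = π/4 × (5.11 in)² = 20.51 in^2
Rod-side annular area A_ann = π/4 × (5.11² − 3.64²) = 10.10 in^2
For equal Q, v ∝ 1/A, so v_ret/v_ext = A_cap/A_ann.

v_ret/v_ext ≈ 2.03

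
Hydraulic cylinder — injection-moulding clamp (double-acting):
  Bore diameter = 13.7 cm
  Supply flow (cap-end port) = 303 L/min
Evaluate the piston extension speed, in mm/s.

Cap-side area A_cap = π/4 × (13.7 cm)² = 147.4 cm^2
v = Q / A

v ≈ 343 mm/s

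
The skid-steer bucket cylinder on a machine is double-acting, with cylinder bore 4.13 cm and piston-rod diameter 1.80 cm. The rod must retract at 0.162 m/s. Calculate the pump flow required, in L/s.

Rod-side annular area A_ann = π/4 × (4.13² − 1.80²) = 10.85 cm^2
Q = A × v

Q ≈ 0.176 L/s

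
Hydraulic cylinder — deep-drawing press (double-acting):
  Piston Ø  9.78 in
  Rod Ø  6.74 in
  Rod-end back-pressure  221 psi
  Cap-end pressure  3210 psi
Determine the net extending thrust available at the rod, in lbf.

F ≈ 2.32e5 lbf

Cap-side area A_cap = π/4 × (9.78 in)² = 75.12 in^2
Rod-side annular area A_ann = π/4 × (9.78² − 6.74²) = 39.44 in^2
Net thrust = P_cap·A_cap − P_rod·A_ann = 2.411e5 lbf − 8717 lbf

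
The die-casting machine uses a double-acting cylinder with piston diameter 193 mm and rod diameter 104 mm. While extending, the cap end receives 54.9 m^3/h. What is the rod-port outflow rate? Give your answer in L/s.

Q_out ≈ 10.8 L/s

Cap-side area A_cap = π/4 × (193 mm)² = 29260 mm^2
Rod-side annular area A_ann = π/4 × (193² − 104²) = 20760 mm^2
Piston speed v = Q_in/A_cap; rod-end outflow Q_out = v × A_ann = Q_in × A_ann/A_cap.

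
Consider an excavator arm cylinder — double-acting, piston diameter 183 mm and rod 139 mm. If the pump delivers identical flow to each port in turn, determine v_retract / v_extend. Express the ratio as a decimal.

Cap-side area A_cap = π/4 × (183 mm)² = 26300 mm^2
Rod-side annular area A_ann = π/4 × (183² − 139²) = 11130 mm^2
For equal Q, v ∝ 1/A, so v_ret/v_ext = A_cap/A_ann.

v_ret/v_ext ≈ 2.36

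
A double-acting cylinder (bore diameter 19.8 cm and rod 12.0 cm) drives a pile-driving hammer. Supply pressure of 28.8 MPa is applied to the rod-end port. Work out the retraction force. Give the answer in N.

F ≈ 5.61e5 N

Rod-side annular area A_ann = π/4 × (19.8² − 12.0²) = 194.8 cm^2
On retraction the pressure acts on the annular area (bore minus rod).
F = P × A_ann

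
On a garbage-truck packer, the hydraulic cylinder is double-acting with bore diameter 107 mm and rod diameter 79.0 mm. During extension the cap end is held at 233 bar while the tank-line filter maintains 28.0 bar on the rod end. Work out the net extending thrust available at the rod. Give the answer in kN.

Cap-side area A_cap = π/4 × (107 mm)² = 8992 mm^2
Rod-side annular area A_ann = π/4 × (107² − 79.0²) = 4090 mm^2
Net thrust = P_cap·A_cap − P_rod·A_ann = 209.5 kN − 11.45 kN

F ≈ 198 kN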